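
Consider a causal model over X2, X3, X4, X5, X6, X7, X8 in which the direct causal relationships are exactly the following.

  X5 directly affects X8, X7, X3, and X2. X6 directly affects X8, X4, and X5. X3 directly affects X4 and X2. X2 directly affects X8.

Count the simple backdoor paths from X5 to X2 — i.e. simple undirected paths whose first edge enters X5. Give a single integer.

2

A backdoor path from X5 to X2 is any simple undirected path whose first edge points into X5 (i.e. leaves X5 via a parent).
Parents of X5: {X6}.
Enumerating:
  P1: X5 <- X6 -> X4 <- X3 -> X2
  P2: X5 <- X6 -> X8 <- X2
That exhausts the simple backdoor paths. Count: 2.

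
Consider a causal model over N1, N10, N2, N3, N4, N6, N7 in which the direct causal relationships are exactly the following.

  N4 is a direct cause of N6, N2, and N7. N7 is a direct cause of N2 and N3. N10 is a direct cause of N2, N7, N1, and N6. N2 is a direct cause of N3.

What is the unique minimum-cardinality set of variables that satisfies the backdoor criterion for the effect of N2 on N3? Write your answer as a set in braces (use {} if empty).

{N7}

Variables eligible for adjustment (non-descendants of N2, excluding N2 and N3): {N1, N10, N4, N6, N7}.
Backdoor paths from N2 to N3:
  P1: N2 <- N4 -> N7 -> N3
  P2: N2 <- N4 -> N6 <- N10 -> N7 -> N3
  P3: N2 <- N10 -> N7 -> N3
  P4: N2 <- N10 -> N6 <- N4 -> N7 -> N3
  P5: N2 <- N7 -> N3
The empty set is not sufficient: P1 (N2 <- N4 -> N7 -> N3) has no collider blocking it and no conditioned non-collider, so it is open.
Try {N7}:
  P1: blocked at chain node N7 ∈ conditioning set.
  P2: blocked at collider N6 (neither it nor any descendant is in the conditioning set).
  P3: blocked at chain node N7 ∈ conditioning set.
  P4: blocked at collider N6 (neither it nor any descendant is in the conditioning set).
  P5: blocked at fork node N7 ∈ conditioning set.
{N7} contains no descendant of N2 and blocks every backdoor path.
No other singleton works — e.g. {N4} leaves P3 open — so {N7} is the unique smallest valid adjustment set.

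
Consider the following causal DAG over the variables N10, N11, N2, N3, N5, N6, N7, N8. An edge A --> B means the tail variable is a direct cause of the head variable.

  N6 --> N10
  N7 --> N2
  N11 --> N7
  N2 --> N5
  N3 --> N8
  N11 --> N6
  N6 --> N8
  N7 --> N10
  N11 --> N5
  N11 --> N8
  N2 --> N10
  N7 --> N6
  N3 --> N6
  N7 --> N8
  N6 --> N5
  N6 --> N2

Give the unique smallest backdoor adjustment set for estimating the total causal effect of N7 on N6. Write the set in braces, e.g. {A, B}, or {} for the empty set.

Variables eligible for adjustment (non-descendants of N7, excluding N7 and N6): {N11, N3}.
Backdoor paths from N7 to N6:
  P1: N7 <- N11 -> N6
  P2: N7 <- N11 -> N8 <- N3 -> N6
  P3: N7 <- N11 -> N8 <- N6
  P4: N7 <- N11 -> N5 <- N6
  P5: N7 <- N11 -> N5 <- N2 <- N6
  P6: N7 <- N11 -> N5 <- N2 -> N10 <- N6
The empty set is not sufficient: P1 (N7 <- N11 -> N6) has no collider blocking it and no conditioned non-collider, so it is open.
Try {N11}:
  P1: blocked at fork node N11 ∈ conditioning set.
  P2: blocked at fork node N11 ∈ conditioning set.
  P3: blocked at fork node N11 ∈ conditioning set.
  P4: blocked at fork node N11 ∈ conditioning set.
  P5: blocked at fork node N11 ∈ conditioning set.
  P6: blocked at fork node N11 ∈ conditioning set.
{N11} contains no descendant of N7 and blocks every backdoor path.
No other singleton works — e.g. {N3} leaves P1 open — so {N11} is the unique smallest valid adjustment set.

{N11}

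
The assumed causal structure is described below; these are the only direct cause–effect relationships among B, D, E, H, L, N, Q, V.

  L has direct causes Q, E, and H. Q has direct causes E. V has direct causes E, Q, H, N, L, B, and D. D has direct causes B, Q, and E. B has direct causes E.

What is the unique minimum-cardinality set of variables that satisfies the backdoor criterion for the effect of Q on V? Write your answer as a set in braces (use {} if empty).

Variables eligible for adjustment (non-descendants of Q, excluding Q and V): {B, E, H, N}.
Backdoor paths from Q to V:
  P1: Q <- E -> B -> D -> V
  P2: Q <- E -> B -> V
  P3: Q <- E -> D <- B -> V
  P4: Q <- E -> D -> V
  P5: Q <- E -> L <- H -> V
  P6: Q <- E -> L -> V
  P7: Q <- E -> V
The empty set is not sufficient: P1 (Q <- E -> B -> D -> V) has no collider blocking it and no conditioned non-collider, so it is open.
Try {E}:
  P1: blocked at fork node E ∈ conditioning set.
  P2: blocked at fork node E ∈ conditioning set.
  P3: blocked at fork node E ∈ conditioning set.
  P4: blocked at fork node E ∈ conditioning set.
  P5: blocked at fork node E ∈ conditioning set.
  P6: blocked at fork node E ∈ conditioning set.
  P7: blocked at fork node E ∈ conditioning set.
{E} contains no descendant of Q and blocks every backdoor path.
No other singleton works — e.g. {H} leaves P1 open — so {E} is the unique smallest valid adjustment set.

{E}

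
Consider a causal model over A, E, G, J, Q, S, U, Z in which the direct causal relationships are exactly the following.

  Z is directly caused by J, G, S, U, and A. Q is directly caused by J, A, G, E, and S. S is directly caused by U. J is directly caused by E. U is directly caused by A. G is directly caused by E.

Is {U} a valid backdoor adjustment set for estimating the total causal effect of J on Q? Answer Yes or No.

Backdoor paths from J to Q (paths whose first edge points into J):
  P1: J <- E -> G -> Z <- A -> U -> S -> Q
  P2: J <- E -> G -> Z <- A -> Q
  P3: J <- E -> G -> Z <- U <- A -> Q
  P4: J <- E -> G -> Z <- U -> S -> Q
  P5: J <- E -> G -> Z <- S <- U <- A -> Q
  P6: J <- E -> G -> Z <- S -> Q
  P7: J <- E -> G -> Q
  P8: J <- E -> Q
Condition 1 (no descendant of J in the set): holds — descendants of J are {Q, Z}; none are in {U}.
Condition 2 (every backdoor path blocked by {U}):
  P1: blocked at collider Z (neither it nor any descendant is in the conditioning set).
  P2: blocked at collider Z (neither it nor any descendant is in the conditioning set).
  P3: blocked at collider Z (neither it nor any descendant is in the conditioning set).
  P4: blocked at collider Z (neither it nor any descendant is in the conditioning set).
  P5: blocked at collider Z (neither it nor any descendant is in the conditioning set).
  P6: blocked at collider Z (neither it nor any descendant is in the conditioning set).
  P7: open — no interior node is in the conditioning set.
  P8: open — no interior node is in the conditioning set.
{U} does not satisfy the backdoor criterion.

No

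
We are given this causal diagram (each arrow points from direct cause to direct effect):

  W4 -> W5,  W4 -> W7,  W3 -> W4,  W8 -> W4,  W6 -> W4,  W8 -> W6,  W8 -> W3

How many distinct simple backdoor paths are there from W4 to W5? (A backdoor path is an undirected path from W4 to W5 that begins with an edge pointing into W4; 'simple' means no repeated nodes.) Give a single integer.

A backdoor path from W4 to W5 is any simple undirected path whose first edge points into W4 (i.e. leaves W4 via a parent).
Parents of W4: {W3, W6, W8}.
No simple path from any parent of W4 reaches W5 without revisiting W4, so there are no backdoor paths.

0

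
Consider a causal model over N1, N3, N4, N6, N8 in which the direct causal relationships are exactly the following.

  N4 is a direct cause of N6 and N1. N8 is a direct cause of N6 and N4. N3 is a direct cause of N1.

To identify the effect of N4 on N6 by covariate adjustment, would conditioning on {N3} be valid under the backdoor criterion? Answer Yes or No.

Backdoor paths from N4 to N6 (paths whose first edge points into N4):
  P1: N4 <- N8 -> N6
Condition 1 (no descendant of N4 in the set): holds — descendants of N4 are {N1, N6}; none are in {N3}.
Condition 2 (every backdoor path blocked by {N3}):
  P1: open — no interior node is in the conditioning set.
{N3} does not satisfy the backdoor criterion.

No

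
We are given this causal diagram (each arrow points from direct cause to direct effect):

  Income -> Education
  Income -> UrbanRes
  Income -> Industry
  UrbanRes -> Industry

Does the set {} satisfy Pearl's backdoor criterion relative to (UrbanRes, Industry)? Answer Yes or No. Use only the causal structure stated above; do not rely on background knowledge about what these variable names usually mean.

Backdoor paths from UrbanRes to Industry (paths whose first edge points into UrbanRes):
  P1: UrbanRes <- Income -> Industry
Condition 1 (no descendant of UrbanRes in the set): holds — descendants of UrbanRes are {Industry}; none are in {}.
Condition 2 (every backdoor path blocked by {}):
  P1: open — no interior node is in the conditioning set.
{} does not satisfy the backdoor criterion.

No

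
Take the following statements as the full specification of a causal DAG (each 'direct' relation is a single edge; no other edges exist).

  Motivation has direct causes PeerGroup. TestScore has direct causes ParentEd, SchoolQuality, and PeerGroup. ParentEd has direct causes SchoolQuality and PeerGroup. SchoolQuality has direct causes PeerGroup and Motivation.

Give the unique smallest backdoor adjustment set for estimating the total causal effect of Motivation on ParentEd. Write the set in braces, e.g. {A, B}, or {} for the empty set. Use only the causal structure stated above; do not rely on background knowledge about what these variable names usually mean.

{PeerGroup}

Variables eligible for adjustment (non-descendants of Motivation, excluding Motivation and ParentEd): {PeerGroup}.
Backdoor paths from Motivation to ParentEd:
  P1: Motivation <- PeerGroup -> SchoolQuality -> ParentEd
  P2: Motivation <- PeerGroup -> SchoolQuality -> TestScore <- ParentEd
  P3: Motivation <- PeerGroup -> ParentEd
  P4: Motivation <- PeerGroup -> TestScore <- SchoolQuality -> ParentEd
  P5: Motivation <- PeerGroup -> TestScore <- ParentEd
The empty set is not sufficient: P1 (Motivation <- PeerGroup -> SchoolQuality -> ParentEd) has no collider blocking it and no conditioned non-collider, so it is open.
Try {PeerGroup}:
  P1: blocked at fork node PeerGroup ∈ conditioning set.
  P2: blocked at fork node PeerGroup ∈ conditioning set.
  P3: blocked at fork node PeerGroup ∈ conditioning set.
  P4: blocked at fork node PeerGroup ∈ conditioning set.
  P5: blocked at fork node PeerGroup ∈ conditioning set.
{PeerGroup} contains no descendant of Motivation and blocks every backdoor path.
{PeerGroup} is the unique smallest valid adjustment set.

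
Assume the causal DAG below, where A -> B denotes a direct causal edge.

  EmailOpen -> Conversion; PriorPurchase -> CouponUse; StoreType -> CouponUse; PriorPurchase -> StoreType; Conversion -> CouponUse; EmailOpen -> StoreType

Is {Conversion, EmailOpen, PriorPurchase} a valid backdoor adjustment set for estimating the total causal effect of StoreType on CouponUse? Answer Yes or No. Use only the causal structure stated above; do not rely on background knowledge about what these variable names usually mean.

Yes

Backdoor paths from StoreType to CouponUse (paths whose first edge points into StoreType):
  P1: StoreType <- PriorPurchase -> CouponUse
  P2: StoreType <- EmailOpen -> Conversion -> CouponUse
Condition 1 (no descendant of StoreType in the set): holds — descendants of StoreType are {CouponUse}; none are in {Conversion, EmailOpen, PriorPurchase}.
Condition 2 (every backdoor path blocked by {Conversion, EmailOpen, PriorPurchase}):
  P1: blocked at fork node PriorPurchase ∈ conditioning set.
  P2: blocked at fork node EmailOpen ∈ conditioning set.
{Conversion, EmailOpen, PriorPurchase} satisfies the backdoor criterion.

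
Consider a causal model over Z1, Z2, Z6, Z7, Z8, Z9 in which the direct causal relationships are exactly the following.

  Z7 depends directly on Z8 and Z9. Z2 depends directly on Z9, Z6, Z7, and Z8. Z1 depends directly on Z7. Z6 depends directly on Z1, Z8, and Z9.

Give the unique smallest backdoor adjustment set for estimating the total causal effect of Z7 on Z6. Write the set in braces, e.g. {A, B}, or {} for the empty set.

{Z8, Z9}

Variables eligible for adjustment (non-descendants of Z7, excluding Z7 and Z6): {Z8, Z9}.
Backdoor paths from Z7 to Z6:
  P1: Z7 <- Z9 -> Z6
  P2: Z7 <- Z9 -> Z2 <- Z8 -> Z6
  P3: Z7 <- Z9 -> Z2 <- Z6
  P4: Z7 <- Z8 -> Z6
  P5: Z7 <- Z8 -> Z2 <- Z9 -> Z6
  P6: Z7 <- Z8 -> Z2 <- Z6
The empty set is not sufficient: P1 (Z7 <- Z9 -> Z6) has no collider blocking it and no conditioned non-collider, so it is open.
Try {Z8, Z9}:
  P1: blocked at fork node Z9 ∈ conditioning set.
  P2: blocked at fork node Z9 ∈ conditioning set.
  P3: blocked at fork node Z9 ∈ conditioning set.
  P4: blocked at fork node Z8 ∈ conditioning set.
  P5: blocked at fork node Z8 ∈ conditioning set.
  P6: blocked at fork node Z8 ∈ conditioning set.
{Z8, Z9} contains no descendant of Z7 and blocks every backdoor path.
Every element of {Z8, Z9} is needed (dropping Z8 leaves P4 open; dropping Z9 leaves P1 open), so no proper subset is valid.
Among all size-2 subsets of the eligible variables, only {Z8, Z9} blocks every backdoor path, so it is the unique smallest valid adjustment set.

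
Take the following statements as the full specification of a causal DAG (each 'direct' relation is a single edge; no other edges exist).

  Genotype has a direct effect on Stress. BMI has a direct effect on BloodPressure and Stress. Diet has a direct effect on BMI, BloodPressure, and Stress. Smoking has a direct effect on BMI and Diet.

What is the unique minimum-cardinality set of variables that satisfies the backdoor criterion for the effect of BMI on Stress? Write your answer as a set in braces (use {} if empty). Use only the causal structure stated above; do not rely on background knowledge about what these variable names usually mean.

Variables eligible for adjustment (non-descendants of BMI, excluding BMI and Stress): {Diet, Genotype, Smoking}.
Backdoor paths from BMI to Stress:
  P1: BMI <- Smoking -> Diet -> Stress
  P2: BMI <- Diet -> Stress
The empty set is not sufficient: P1 (BMI <- Smoking -> Diet -> Stress) has no collider blocking it and no conditioned non-collider, so it is open.
Try {Diet}:
  P1: blocked at chain node Diet ∈ conditioning set.
  P2: blocked at fork node Diet ∈ conditioning set.
{Diet} contains no descendant of BMI and blocks every backdoor path.
No other singleton works — e.g. {Genotype} leaves P1 open — so {Diet} is the unique smallest valid adjustment set.

{Diet}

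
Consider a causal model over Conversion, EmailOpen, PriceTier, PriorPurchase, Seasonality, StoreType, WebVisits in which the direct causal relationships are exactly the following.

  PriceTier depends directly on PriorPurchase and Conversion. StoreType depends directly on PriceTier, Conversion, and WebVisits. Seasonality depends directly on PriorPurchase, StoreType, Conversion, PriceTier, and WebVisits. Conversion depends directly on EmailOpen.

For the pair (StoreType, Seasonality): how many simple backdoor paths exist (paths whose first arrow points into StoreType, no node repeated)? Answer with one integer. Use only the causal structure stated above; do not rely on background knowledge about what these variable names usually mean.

A backdoor path from StoreType to Seasonality is any simple undirected path whose first edge points into StoreType (i.e. leaves StoreType via a parent).
Parents of StoreType: {Conversion, PriceTier, WebVisits}.
Enumerating:
  P1: StoreType <- WebVisits -> Seasonality
  P2: StoreType <- Conversion -> PriceTier <- PriorPurchase -> Seasonality
  P3: StoreType <- Conversion -> PriceTier -> Seasonality
  P4: StoreType <- Conversion -> Seasonality
  P5: StoreType <- PriceTier <- PriorPurchase -> Seasonality
  P6: StoreType <- PriceTier <- Conversion -> Seasonality
  P7: StoreType <- PriceTier -> Seasonality
That exhausts the simple backdoor paths. Count: 7.

7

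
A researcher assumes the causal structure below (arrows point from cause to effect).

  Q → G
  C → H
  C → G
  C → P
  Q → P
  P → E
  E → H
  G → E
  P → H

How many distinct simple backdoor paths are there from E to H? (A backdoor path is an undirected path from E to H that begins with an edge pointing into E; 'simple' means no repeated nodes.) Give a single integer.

A backdoor path from E to H is any simple undirected path whose first edge points into E (i.e. leaves E via a parent).
Parents of E: {G, P}.
Enumerating:
  P1: E <- G <- Q -> P <- C -> H
  P2: E <- G <- Q -> P -> H
  P3: E <- G <- C -> P -> H
  P4: E <- G <- C -> H
  P5: E <- P <- Q -> G <- C -> H
  P6: E <- P <- C -> H
  P7: E <- P -> H
That exhausts the simple backdoor paths. Count: 7.

7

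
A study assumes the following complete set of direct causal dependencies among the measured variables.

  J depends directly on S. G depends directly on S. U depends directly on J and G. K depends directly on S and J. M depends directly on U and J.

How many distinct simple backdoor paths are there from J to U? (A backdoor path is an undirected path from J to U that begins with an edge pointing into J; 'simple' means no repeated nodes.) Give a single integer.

A backdoor path from J to U is any simple undirected path whose first edge points into J (i.e. leaves J via a parent).
Parents of J: {S}.
Enumerating:
  P1: J <- S -> G -> U
That exhausts the simple backdoor paths. Count: 1.

1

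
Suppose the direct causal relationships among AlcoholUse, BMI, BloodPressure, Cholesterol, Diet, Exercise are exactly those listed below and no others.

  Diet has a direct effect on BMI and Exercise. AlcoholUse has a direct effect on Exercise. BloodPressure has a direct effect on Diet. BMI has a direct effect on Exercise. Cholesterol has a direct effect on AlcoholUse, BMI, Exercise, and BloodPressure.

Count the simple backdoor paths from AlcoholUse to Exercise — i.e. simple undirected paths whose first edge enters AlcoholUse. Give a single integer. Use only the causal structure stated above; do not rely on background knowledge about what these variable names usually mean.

5

A backdoor path from AlcoholUse to Exercise is any simple undirected path whose first edge points into AlcoholUse (i.e. leaves AlcoholUse via a parent).
Parents of AlcoholUse: {Cholesterol}.
Enumerating:
  P1: AlcoholUse <- Cholesterol -> BloodPressure -> Diet -> BMI -> Exercise
  P2: AlcoholUse <- Cholesterol -> BloodPressure -> Diet -> Exercise
  P3: AlcoholUse <- Cholesterol -> BMI <- Diet -> Exercise
  P4: AlcoholUse <- Cholesterol -> BMI -> Exercise
  P5: AlcoholUse <- Cholesterol -> Exercise
That exhausts the simple backdoor paths. Count: 5.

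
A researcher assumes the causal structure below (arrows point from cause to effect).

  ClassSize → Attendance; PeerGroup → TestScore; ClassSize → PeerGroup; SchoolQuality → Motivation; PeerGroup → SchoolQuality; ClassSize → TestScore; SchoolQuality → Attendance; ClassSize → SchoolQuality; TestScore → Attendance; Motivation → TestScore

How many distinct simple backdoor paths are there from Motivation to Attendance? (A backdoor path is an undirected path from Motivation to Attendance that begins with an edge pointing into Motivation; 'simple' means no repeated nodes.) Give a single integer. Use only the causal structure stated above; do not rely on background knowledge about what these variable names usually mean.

8

A backdoor path from Motivation to Attendance is any simple undirected path whose first edge points into Motivation (i.e. leaves Motivation via a parent).
Parents of Motivation: {SchoolQuality}.
Enumerating:
  P1: Motivation <- SchoolQuality <- ClassSize -> PeerGroup -> TestScore -> Attendance
  P2: Motivation <- SchoolQuality <- ClassSize -> TestScore -> Attendance
  P3: Motivation <- SchoolQuality <- ClassSize -> Attendance
  P4: Motivation <- SchoolQuality <- PeerGroup <- ClassSize -> TestScore -> Attendance
  P5: Motivation <- SchoolQuality <- PeerGroup <- ClassSize -> Attendance
  P6: Motivation <- SchoolQuality <- PeerGroup -> TestScore <- ClassSize -> Attendance
  P7: Motivation <- SchoolQuality <- PeerGroup -> TestScore -> Attendance
  P8: Motivation <- SchoolQuality -> Attendance
That exhausts the simple backdoor paths. Count: 8.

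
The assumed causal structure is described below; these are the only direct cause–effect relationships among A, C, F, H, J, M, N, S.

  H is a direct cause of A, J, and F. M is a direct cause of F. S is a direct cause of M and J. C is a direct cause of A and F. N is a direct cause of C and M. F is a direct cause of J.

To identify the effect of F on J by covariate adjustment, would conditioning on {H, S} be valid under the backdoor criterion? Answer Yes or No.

Backdoor paths from F to J (paths whose first edge points into F):
  P1: F <- H -> A <- C <- N -> M <- S -> J
  P2: F <- H -> J
  P3: F <- C <- N -> M <- S -> J
  P4: F <- C -> A <- H -> J
  P5: F <- M <- N -> C -> A <- H -> J
  P6: F <- M <- S -> J
Condition 1 (no descendant of F in the set): holds — descendants of F are {J}; none are in {H, S}.
Condition 2 (every backdoor path blocked by {H, S}):
  P1: blocked at fork node H ∈ conditioning set.
  P2: blocked at fork node H ∈ conditioning set.
  P3: blocked at collider M (neither it nor any descendant is in the conditioning set).
  P4: blocked at collider A (neither it nor any descendant is in the conditioning set).
  P5: blocked at collider A (neither it nor any descendant is in the conditioning set).
  P6: blocked at fork node S ∈ conditioning set.
{H, S} satisfies the backdoor criterion.

Yes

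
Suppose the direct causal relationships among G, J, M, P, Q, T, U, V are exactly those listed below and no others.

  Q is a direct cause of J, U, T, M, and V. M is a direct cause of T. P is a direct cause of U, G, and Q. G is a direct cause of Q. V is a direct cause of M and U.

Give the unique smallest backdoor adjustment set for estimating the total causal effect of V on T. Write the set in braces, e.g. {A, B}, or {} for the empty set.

{Q}

Variables eligible for adjustment (non-descendants of V, excluding V and T): {G, J, P, Q}.
Backdoor paths from V to T:
  P1: V <- Q -> M -> T
  P2: V <- Q -> T
The empty set is not sufficient: P1 (V <- Q -> M -> T) has no collider blocking it and no conditioned non-collider, so it is open.
Try {Q}:
  P1: blocked at fork node Q ∈ conditioning set.
  P2: blocked at fork node Q ∈ conditioning set.
{Q} contains no descendant of V and blocks every backdoor path.
No other singleton works — e.g. {P} leaves P1 open — so {Q} is the unique smallest valid adjustment set.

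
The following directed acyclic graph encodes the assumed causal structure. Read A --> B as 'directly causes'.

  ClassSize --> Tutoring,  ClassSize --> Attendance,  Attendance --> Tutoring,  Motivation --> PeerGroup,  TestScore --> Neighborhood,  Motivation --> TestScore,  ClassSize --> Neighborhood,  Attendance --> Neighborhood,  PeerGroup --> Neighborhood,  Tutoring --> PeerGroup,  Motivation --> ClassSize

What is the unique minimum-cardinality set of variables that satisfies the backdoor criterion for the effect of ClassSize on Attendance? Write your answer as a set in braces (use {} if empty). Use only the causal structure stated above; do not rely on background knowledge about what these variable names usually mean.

Variables eligible for adjustment (non-descendants of ClassSize, excluding ClassSize and Attendance): {Motivation, TestScore}.
Backdoor paths from ClassSize to Attendance:
  P1: ClassSize <- Motivation -> TestScore -> Neighborhood <- Attendance
  P2: ClassSize <- Motivation -> TestScore -> Neighborhood <- PeerGroup <- Tutoring <- Attendance
  P3: ClassSize <- Motivation -> PeerGroup <- Tutoring <- Attendance
  P4: ClassSize <- Motivation -> PeerGroup -> Neighborhood <- Attendance
Each backdoor path contains an unconditioned collider, so every path is already blocked with the empty conditioning set:
  P1: blocked at collider Neighborhood (neither it nor any descendant is in the conditioning set).
  P2: blocked at collider Neighborhood (neither it nor any descendant is in the conditioning set).
  P3: blocked at collider PeerGroup (neither it nor any descendant is in the conditioning set).
  P4: blocked at collider Neighborhood (neither it nor any descendant is in the conditioning set).
The empty set is therefore the unique smallest valid set.

{}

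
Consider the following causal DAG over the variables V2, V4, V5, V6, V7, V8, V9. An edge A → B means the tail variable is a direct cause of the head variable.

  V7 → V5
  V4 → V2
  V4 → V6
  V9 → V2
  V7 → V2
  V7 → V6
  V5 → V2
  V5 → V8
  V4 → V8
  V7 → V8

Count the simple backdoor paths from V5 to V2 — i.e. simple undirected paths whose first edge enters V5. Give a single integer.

3

A backdoor path from V5 to V2 is any simple undirected path whose first edge points into V5 (i.e. leaves V5 via a parent).
Parents of V5: {V7}.
Enumerating:
  P1: V5 <- V7 -> V6 <- V4 -> V2
  P2: V5 <- V7 -> V8 <- V4 -> V2
  P3: V5 <- V7 -> V2
That exhausts the simple backdoor paths. Count: 3.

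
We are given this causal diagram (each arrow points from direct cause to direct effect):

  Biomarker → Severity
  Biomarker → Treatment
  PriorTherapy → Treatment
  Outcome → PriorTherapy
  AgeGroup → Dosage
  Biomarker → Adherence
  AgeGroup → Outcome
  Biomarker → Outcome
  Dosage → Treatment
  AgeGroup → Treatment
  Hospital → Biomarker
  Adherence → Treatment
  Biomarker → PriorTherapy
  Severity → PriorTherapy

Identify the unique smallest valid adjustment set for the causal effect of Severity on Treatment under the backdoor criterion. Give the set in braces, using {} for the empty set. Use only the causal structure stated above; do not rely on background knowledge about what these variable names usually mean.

{Biomarker}

Variables eligible for adjustment (non-descendants of Severity, excluding Severity and Treatment): {Adherence, AgeGroup, Biomarker, Dosage, Hospital, Outcome}.
Backdoor paths from Severity to Treatment:
  P1: Severity <- Biomarker -> Adherence -> Treatment
  P2: Severity <- Biomarker -> Outcome <- AgeGroup -> Dosage -> Treatment
  P3: Severity <- Biomarker -> Outcome <- AgeGroup -> Treatment
  P4: Severity <- Biomarker -> Outcome -> PriorTherapy -> Treatment
  P5: Severity <- Biomarker -> PriorTherapy <- Outcome <- AgeGroup -> Dosage -> Treatment
  P6: Severity <- Biomarker -> PriorTherapy <- Outcome <- AgeGroup -> Treatment
  P7: Severity <- Biomarker -> PriorTherapy -> Treatment
  P8: Severity <- Biomarker -> Treatment
The empty set is not sufficient: P1 (Severity <- Biomarker -> Adherence -> Treatment) has no collider blocking it and no conditioned non-collider, so it is open.
Try {Biomarker}:
  P1: blocked at fork node Biomarker ∈ conditioning set.
  P2: blocked at fork node Biomarker ∈ conditioning set.
  P3: blocked at fork node Biomarker ∈ conditioning set.
  P4: blocked at fork node Biomarker ∈ conditioning set.
  P5: blocked at fork node Biomarker ∈ conditioning set.
  P6: blocked at fork node Biomarker ∈ conditioning set.
  P7: blocked at fork node Biomarker ∈ conditioning set.
  P8: blocked at fork node Biomarker ∈ conditioning set.
{Biomarker} contains no descendant of Severity and blocks every backdoor path.
No other singleton works — e.g. {Hospital} leaves P1 open — so {Biomarker} is the unique smallest valid adjustment set.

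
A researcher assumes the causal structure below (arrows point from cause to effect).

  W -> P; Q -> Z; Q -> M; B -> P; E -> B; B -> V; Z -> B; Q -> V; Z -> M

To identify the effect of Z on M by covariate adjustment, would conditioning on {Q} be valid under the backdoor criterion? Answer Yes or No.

Backdoor paths from Z to M (paths whose first edge points into Z):
  P1: Z <- Q -> M
Condition 1 (no descendant of Z in the set): holds — descendants of Z are {B, M, P, V}; none are in {Q}.
Condition 2 (every backdoor path blocked by {Q}):
  P1: blocked at fork node Q ∈ conditioning set.
{Q} satisfies the backdoor criterion.

Yes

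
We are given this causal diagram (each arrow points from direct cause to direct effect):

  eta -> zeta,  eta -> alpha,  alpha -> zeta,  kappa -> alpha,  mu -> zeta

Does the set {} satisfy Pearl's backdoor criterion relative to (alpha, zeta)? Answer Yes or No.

Backdoor paths from alpha to zeta (paths whose first edge points into alpha):
  P1: alpha <- eta -> zeta
Condition 1 (no descendant of alpha in the set): holds — descendants of alpha are {zeta}; none are in {}.
Condition 2 (every backdoor path blocked by {}):
  P1: open — no interior node is in the conditioning set.
{} does not satisfy the backdoor criterion.

No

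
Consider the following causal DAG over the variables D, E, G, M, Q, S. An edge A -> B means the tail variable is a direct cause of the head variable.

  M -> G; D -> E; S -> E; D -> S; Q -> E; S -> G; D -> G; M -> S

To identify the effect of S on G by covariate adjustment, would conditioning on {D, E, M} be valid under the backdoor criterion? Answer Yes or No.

No

Backdoor paths from S to G (paths whose first edge points into S):
  P1: S <- D -> G
  P2: S <- M -> G
Condition 1 (no descendant of S in the set): FAILS — E is a descendant of S.
Condition 2 (every backdoor path blocked by {D, E, M}):
  P1: blocked at fork node D ∈ conditioning set.
  P2: blocked at fork node M ∈ conditioning set.
{D, E, M} does not satisfy the backdoor criterion.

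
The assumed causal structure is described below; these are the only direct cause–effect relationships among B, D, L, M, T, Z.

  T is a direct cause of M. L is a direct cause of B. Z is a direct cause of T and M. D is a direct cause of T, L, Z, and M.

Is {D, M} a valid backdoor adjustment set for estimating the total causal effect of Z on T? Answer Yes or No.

No

Backdoor paths from Z to T (paths whose first edge points into Z):
  P1: Z <- D -> T
  P2: Z <- D -> M <- T
Condition 1 (no descendant of Z in the set): FAILS — M is a descendant of Z.
Condition 2 (every backdoor path blocked by {D, M}):
  P1: blocked at fork node D ∈ conditioning set.
  P2: blocked at fork node D ∈ conditioning set.
{D, M} does not satisfy the backdoor criterion.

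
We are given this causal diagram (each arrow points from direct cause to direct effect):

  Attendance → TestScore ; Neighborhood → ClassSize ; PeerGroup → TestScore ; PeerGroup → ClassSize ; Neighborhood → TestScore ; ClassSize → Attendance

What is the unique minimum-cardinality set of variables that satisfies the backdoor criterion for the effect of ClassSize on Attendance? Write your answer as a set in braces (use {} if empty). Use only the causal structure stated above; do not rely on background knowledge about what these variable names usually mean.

{}

Variables eligible for adjustment (non-descendants of ClassSize, excluding ClassSize and Attendance): {Neighborhood, PeerGroup}.
Backdoor paths from ClassSize to Attendance:
  P1: ClassSize <- Neighborhood -> TestScore <- Attendance
  P2: ClassSize <- PeerGroup -> TestScore <- Attendance
Each backdoor path contains an unconditioned collider, so every path is already blocked with the empty conditioning set:
  P1: blocked at collider TestScore (neither it nor any descendant is in the conditioning set).
  P2: blocked at collider TestScore (neither it nor any descendant is in the conditioning set).
The empty set is therefore the unique smallest valid set.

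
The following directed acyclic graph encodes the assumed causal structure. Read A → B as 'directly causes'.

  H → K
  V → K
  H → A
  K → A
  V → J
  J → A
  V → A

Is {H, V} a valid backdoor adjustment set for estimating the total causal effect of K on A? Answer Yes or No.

Backdoor paths from K to A (paths whose first edge points into K):
  P1: K <- V -> J -> A
  P2: K <- V -> A
  P3: K <- H -> A
Condition 1 (no descendant of K in the set): holds — descendants of K are {A}; none are in {H, V}.
Condition 2 (every backdoor path blocked by {H, V}):
  P1: blocked at fork node V ∈ conditioning set.
  P2: blocked at fork node V ∈ conditioning set.
  P3: blocked at fork node H ∈ conditioning set.
{H, V} satisfies the backdoor criterion.

Yes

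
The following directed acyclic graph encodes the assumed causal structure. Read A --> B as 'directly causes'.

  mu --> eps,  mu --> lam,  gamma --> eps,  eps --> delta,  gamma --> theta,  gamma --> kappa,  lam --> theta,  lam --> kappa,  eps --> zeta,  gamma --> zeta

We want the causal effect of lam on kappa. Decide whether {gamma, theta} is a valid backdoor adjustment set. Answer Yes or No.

Backdoor paths from lam to kappa (paths whose first edge points into lam):
  P1: lam <- mu -> eps <- gamma -> kappa
  P2: lam <- mu -> eps -> zeta <- gamma -> kappa
Condition 1 (no descendant of lam in the set): FAILS — theta is a descendant of lam.
Condition 2 (every backdoor path blocked by {gamma, theta}):
  P1: blocked at collider eps (neither it nor any descendant is in the conditioning set).
  P2: blocked at collider zeta (neither it nor any descendant is in the conditioning set).
{gamma, theta} does not satisfy the backdoor criterion.

No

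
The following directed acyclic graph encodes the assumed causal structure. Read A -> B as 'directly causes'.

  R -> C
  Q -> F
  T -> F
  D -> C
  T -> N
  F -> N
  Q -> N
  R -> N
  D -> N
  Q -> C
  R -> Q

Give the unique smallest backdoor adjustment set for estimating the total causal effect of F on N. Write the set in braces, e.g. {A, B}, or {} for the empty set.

Variables eligible for adjustment (non-descendants of F, excluding F and N): {C, D, Q, R, T}.
Backdoor paths from F to N:
  P1: F <- T -> N
  P2: F <- Q <- R -> N
  P3: F <- Q <- R -> C <- D -> N
  P4: F <- Q -> N
  P5: F <- Q -> C <- R -> N
  P6: F <- Q -> C <- D -> N
The empty set is not sufficient: P1 (F <- T -> N) has no collider blocking it and no conditioned non-collider, so it is open.
Try {Q, T}:
  P1: blocked at fork node T ∈ conditioning set.
  P2: blocked at chain node Q ∈ conditioning set.
  P3: blocked at chain node Q ∈ conditioning set.
  P4: blocked at fork node Q ∈ conditioning set.
  P5: blocked at fork node Q ∈ conditioning set.
  P6: blocked at fork node Q ∈ conditioning set.
{Q, T} contains no descendant of F and blocks every backdoor path.
Every element of {Q, T} is needed (dropping Q leaves P2 open; dropping T leaves P1 open), so no proper subset is valid.
Among all size-2 subsets of the eligible variables, only {Q, T} blocks every backdoor path, so it is the unique smallest valid adjustment set.

{Q, T}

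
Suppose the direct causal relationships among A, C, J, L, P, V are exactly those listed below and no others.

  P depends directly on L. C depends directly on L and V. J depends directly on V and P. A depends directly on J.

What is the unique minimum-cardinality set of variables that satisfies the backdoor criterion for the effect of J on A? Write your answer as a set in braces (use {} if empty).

{}

Variables eligible for adjustment (non-descendants of J, excluding J and A): {C, L, P, V}.
Backdoor paths from J to A:
  (none)
With no backdoor paths the empty set already satisfies the criterion, and it is trivially minimal.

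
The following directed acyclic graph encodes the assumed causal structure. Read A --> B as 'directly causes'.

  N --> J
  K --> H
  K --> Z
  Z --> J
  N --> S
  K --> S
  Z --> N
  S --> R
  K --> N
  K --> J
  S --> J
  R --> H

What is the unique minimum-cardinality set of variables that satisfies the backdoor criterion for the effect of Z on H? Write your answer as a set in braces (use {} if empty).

{K}

Variables eligible for adjustment (non-descendants of Z, excluding Z and H): {K}.
Backdoor paths from Z to H:
  P1: Z <- K -> N -> S -> R -> H
  P2: Z <- K -> N -> J <- S -> R -> H
  P3: Z <- K -> S -> R -> H
  P4: Z <- K -> J <- N -> S -> R -> H
  P5: Z <- K -> J <- S -> R -> H
  P6: Z <- K -> H
The empty set is not sufficient: P1 (Z <- K -> N -> S -> R -> H) has no collider blocking it and no conditioned non-collider, so it is open.
Try {K}:
  P1: blocked at fork node K ∈ conditioning set.
  P2: blocked at fork node K ∈ conditioning set.
  P3: blocked at fork node K ∈ conditioning set.
  P4: blocked at fork node K ∈ conditioning set.
  P5: blocked at fork node K ∈ conditioning set.
  P6: blocked at fork node K ∈ conditioning set.
{K} contains no descendant of Z and blocks every backdoor path.
{K} is the unique smallest valid adjustment set.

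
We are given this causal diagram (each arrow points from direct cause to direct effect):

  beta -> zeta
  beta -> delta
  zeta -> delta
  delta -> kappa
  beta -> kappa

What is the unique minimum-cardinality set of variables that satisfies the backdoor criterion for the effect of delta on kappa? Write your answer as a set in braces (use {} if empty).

Variables eligible for adjustment (non-descendants of delta, excluding delta and kappa): {beta, zeta}.
Backdoor paths from delta to kappa:
  P1: delta <- beta -> kappa
  P2: delta <- zeta <- beta -> kappa
The empty set is not sufficient: P1 (delta <- beta -> kappa) has no collider blocking it and no conditioned non-collider, so it is open.
Try {beta}:
  P1: blocked at fork node beta ∈ conditioning set.
  P2: blocked at fork node beta ∈ conditioning set.
{beta} contains no descendant of delta and blocks every backdoor path.
No other singleton works — e.g. {zeta} leaves P1 open — so {beta} is the unique smallest valid adjustment set.

{beta}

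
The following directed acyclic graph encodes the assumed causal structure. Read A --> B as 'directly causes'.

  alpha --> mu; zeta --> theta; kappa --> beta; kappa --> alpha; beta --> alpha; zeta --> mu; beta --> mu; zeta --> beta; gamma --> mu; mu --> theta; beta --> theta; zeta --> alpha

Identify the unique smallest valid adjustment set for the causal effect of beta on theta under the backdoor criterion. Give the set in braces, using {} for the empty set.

{kappa, zeta}

Variables eligible for adjustment (non-descendants of beta, excluding beta and theta): {gamma, kappa, zeta}.
Backdoor paths from beta to theta:
  P1: beta <- kappa -> alpha <- zeta -> mu -> theta
  P2: beta <- kappa -> alpha <- zeta -> theta
  P3: beta <- kappa -> alpha -> mu <- zeta -> theta
  P4: beta <- kappa -> alpha -> mu -> theta
  P5: beta <- zeta -> alpha -> mu -> theta
  P6: beta <- zeta -> mu -> theta
  P7: beta <- zeta -> theta
The empty set is not sufficient: P4 (beta <- kappa -> alpha -> mu -> theta) has no collider blocking it and no conditioned non-collider, so it is open.
Try {kappa, zeta}:
  P1: blocked at fork node kappa ∈ conditioning set.
  P2: blocked at fork node kappa ∈ conditioning set.
  P3: blocked at fork node kappa ∈ conditioning set.
  P4: blocked at fork node kappa ∈ conditioning set.
  P5: blocked at fork node zeta ∈ conditioning set.
  P6: blocked at fork node zeta ∈ conditioning set.
  P7: blocked at fork node zeta ∈ conditioning set.
{kappa, zeta} contains no descendant of beta and blocks every backdoor path.
Every element of {kappa, zeta} is needed (dropping kappa leaves P4 open; dropping zeta leaves P5 open), so no proper subset is valid.
Among all size-2 subsets of the eligible variables, only {kappa, zeta} blocks every backdoor path, so it is the unique smallest valid adjustment set.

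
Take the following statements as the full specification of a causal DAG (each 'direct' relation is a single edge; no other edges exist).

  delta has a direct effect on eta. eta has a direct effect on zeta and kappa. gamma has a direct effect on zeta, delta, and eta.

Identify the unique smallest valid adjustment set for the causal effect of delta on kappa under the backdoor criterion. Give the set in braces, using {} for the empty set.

{gamma}

Variables eligible for adjustment (non-descendants of delta, excluding delta and kappa): {gamma}.
Backdoor paths from delta to kappa:
  P1: delta <- gamma -> eta -> kappa
  P2: delta <- gamma -> zeta <- eta -> kappa
The empty set is not sufficient: P1 (delta <- gamma -> eta -> kappa) has no collider blocking it and no conditioned non-collider, so it is open.
Try {gamma}:
  P1: blocked at fork node gamma ∈ conditioning set.
  P2: blocked at fork node gamma ∈ conditioning set.
{gamma} contains no descendant of delta and blocks every backdoor path.
{gamma} is the unique smallest valid adjustment set.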